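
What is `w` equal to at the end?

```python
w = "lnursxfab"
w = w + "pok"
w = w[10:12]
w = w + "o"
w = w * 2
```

'okooko'

+ 'pok' → 'lnursxfabpok'
slice [10:12] → 'ok'
+ 'o' → 'oko'
repeat ×2 → 'okooko'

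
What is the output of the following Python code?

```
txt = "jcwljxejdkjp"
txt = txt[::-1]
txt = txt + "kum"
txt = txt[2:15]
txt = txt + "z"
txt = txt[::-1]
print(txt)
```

reverse → 'pjkdjexjlwcj'
+ 'kum' → 'pjkdjexjlwcjkum'
slice [2:15] → 'kdjexjlwcjkum'
+ 'z' → 'kdjexjlwcjkumz'
reverse → 'zmukjcwljxejdk'

zmukjcwljxejdk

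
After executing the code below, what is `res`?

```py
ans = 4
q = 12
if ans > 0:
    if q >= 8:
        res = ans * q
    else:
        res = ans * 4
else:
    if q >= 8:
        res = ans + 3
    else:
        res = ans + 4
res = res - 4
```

44

ans=4, q=12
ans > 0 is True; q >= 8 is True
→ res = ans * q = 48
res = 48-4 = 44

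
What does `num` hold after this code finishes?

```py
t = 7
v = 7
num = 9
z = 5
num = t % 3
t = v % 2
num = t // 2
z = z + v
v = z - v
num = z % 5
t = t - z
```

num = 7%3 = 1
t = 7%2 = 1
num = 1//2 = 0
z = 5+7 = 12
v = 12-7 = 5
num = 12%5 = 2
t = 1-12 = -11

2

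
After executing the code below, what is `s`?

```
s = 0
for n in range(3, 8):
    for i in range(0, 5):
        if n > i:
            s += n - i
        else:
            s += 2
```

82

n=3,i=0: 3>0, s = 0+3 = 3
n=3,i=1: 3>1, s = 3+2 = 5
n=3,i=2: 3>2, s = 5+1 = 6
n=3,i=3: not 3>3, s = 6+2 = 8
n=3,i=4: not 3>4, s = 8+2 = 10
n=4,i=0: 4>0, s = 10+4 = 14
n=4,i=1: 4>1, s = 14+3 = 17
n=4,i=2: 4>2, s = 17+2 = 19
n=4,i=3: 4>3, s = 19+1 = 20
n=4,i=4: not 4>4, s = 20+2 = 22
n=5,i=0: 5>0, s = 22+5 = 27
n=5,i=1: 5>1, s = 27+4 = 31
n=5,i=2: 5>2, s = 31+3 = 34
n=5,i=3: 5>3, s = 34+2 = 36
n=5,i=4: 5>4, s = 36+1 = 37
n=6,i=0: 6>0, s = 37+6 = 43
n=6,i=1: 6>1, s = 43+5 = 48
n=6,i=2: 6>2, s = 48+4 = 52
n=6,i=3: 6>3, s = 52+3 = 55
n=6,i=4: 6>4, s = 55+2 = 57
n=7,i=0: 7>0, s = 57+7 = 64
n=7,i=1: 7>1, s = 64+6 = 70
n=7,i=2: 7>2, s = 70+5 = 75
n=7,i=3: 7>3, s = 75+4 = 79
n=7,i=4: 7>4, s = 79+3 = 82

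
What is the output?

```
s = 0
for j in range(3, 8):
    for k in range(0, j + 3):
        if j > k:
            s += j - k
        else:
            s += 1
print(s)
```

j=3,k=0: 3>0, s = 0+3 = 3
j=3,k=1: 3>1, s = 3+2 = 5
j=3,k=2: 3>2, s = 5+1 = 6
j=3,k=3: not 3>3, s = 6+1 = 7
j=3,k=4: not 3>4, s = 7+1 = 8
j=3,k=5: not 3>5, s = 8+1 = 9
j=4,k=0: 4>0, s = 9+4 = 13
j=4,k=1: 4>1, s = 13+3 = 16
j=4,k=2: 4>2, s = 16+2 = 18
j=4,k=3: 4>3, s = 18+1 = 19
j=4,k=4: not 4>4, s = 19+1 = 20
j=4,k=5: not 4>5, s = 20+1 = 21
j=4,k=6: not 4>6, s = 21+1 = 22
j=5,k=0: 5>0, s = 22+5 = 27
j=5,k=1: 5>1, s = 27+4 = 31
j=5,k=2: 5>2, s = 31+3 = 34
j=5,k=3: 5>3, s = 34+2 = 36
j=5,k=4: 5>4, s = 36+1 = 37
j=5,k=5: not 5>5, s = 37+1 = 38
j=5,k=6: not 5>6, s = 38+1 = 39
j=5,k=7: not 5>7, s = 39+1 = 40
j=6,k=0: 6>0, s = 40+6 = 46
j=6,k=1: 6>1, s = 46+5 = 51
j=6,k=2: 6>2, s = 51+4 = 55
j=6,k=3: 6>3, s = 55+3 = 58
j=6,k=4: 6>4, s = 58+2 = 60
j=6,k=5: 6>5, s = 60+1 = 61
j=6,k=6: not 6>6, s = 61+1 = 62
j=6,k=7: not 6>7, s = 62+1 = 63
j=6,k=8: not 6>8, s = 63+1 = 64
j=7,k=0: 7>0, s = 64+7 = 71
j=7,k=1: 7>1, s = 71+6 = 77
j=7,k=2: 7>2, s = 77+5 = 82
j=7,k=3: 7>3, s = 82+4 = 86
j=7,k=4: 7>4, s = 86+3 = 89
j=7,k=5: 7>5, s = 89+2 = 91
j=7,k=6: 7>6, s = 91+1 = 92
j=7,k=7: not 7>7, s = 92+1 = 93
j=7,k=8: not 7>8, s = 93+1 = 94
j=7,k=9: not 7>9, s = 94+1 = 95

95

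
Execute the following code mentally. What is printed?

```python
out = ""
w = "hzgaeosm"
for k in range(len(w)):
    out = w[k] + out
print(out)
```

msoeagzh

k=0: prepend 'h' → 'h'
k=1: prepend 'z' → 'zh'
k=2: prepend 'g' → 'gzh'
k=3: prepend 'a' → 'agzh'
k=4: prepend 'e' → 'eagzh'
k=5: prepend 'o' → 'oeagzh'
k=6: prepend 's' → 'soeagzh'
k=7: prepend 'm' → 'msoeagzh'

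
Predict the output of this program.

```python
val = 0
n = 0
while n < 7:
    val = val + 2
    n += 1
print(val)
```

14

n=0: val = 0+2 = 2
n=1: val = 2+2 = 4
n=2: val = 4+2 = 6
n=3: val = 6+2 = 8
n=4: val = 8+2 = 10
n=5: val = 10+2 = 12
n=6: val = 12+2 = 14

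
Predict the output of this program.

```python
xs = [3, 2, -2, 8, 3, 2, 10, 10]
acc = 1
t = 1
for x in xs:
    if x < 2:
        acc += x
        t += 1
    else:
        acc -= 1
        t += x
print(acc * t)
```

x=3: not <2, acc = 1-1 = 0; t=4
x=2: not <2, acc = 0-1 = -1; t=6
x=-2: <2, acc = (-1)+(-2) = -3; t=7
x=8: not <2, acc = (-3)-1 = -4; t=15
x=3: not <2, acc = (-4)-1 = -5; t=18
x=2: not <2, acc = (-5)-1 = -6; t=20
x=10: not <2, acc = (-6)-1 = -7; t=30
x=10: not <2, acc = (-7)-1 = -8; t=40
acc*t = (-8)*40 = -320

-320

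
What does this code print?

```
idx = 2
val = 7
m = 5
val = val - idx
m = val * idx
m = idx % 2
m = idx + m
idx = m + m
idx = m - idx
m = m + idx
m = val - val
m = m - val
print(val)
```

5

val = 7-2 = 5
m = 5*2 = 10
m = 2%2 = 0
m = 2+0 = 2
idx = 2+2 = 4
idx = 2-4 = -2
m = 2+(-2) = 0
m = 5-5 = 0
m = 0-5 = -5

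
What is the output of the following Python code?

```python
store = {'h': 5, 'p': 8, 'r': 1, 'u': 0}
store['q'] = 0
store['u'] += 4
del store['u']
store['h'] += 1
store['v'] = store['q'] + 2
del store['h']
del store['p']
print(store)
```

{'r': 1, 'q': 0, 'v': 2}

store['q'] = 0 → {'h': 5, 'p': 8, 'r': 1, 'u': 0, 'q': 0}
store['u'] = 0+4 = 4 → {'h': 5, 'p': 8, 'r': 1, 'u': 4, 'q': 0}
del 'u' → {'h': 5, 'p': 8, 'r': 1, 'q': 0}
store['h'] = 5+1 = 6 → {'h': 6, 'p': 8, 'r': 1, 'q': 0}
store['v'] = store['q']+2 = 2 → {'h': 6, 'p': 8, 'r': 1, 'q': 0, 'v': 2}
del 'h' → {'p': 8, 'r': 1, 'q': 0, 'v': 2}
del 'p' → {'r': 1, 'q': 0, 'v': 2}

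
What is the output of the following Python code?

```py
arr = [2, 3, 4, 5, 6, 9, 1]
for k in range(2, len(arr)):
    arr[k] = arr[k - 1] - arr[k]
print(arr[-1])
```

k=2: arr[2] = 3-4 = -1 → [2, 3, -1, 5, 6, 9, 1]
k=3: arr[3] = (-1)-5 = -6 → [2, 3, -1, -6, 6, 9, 1]
k=4: arr[4] = (-6)-6 = -12 → [2, 3, -1, -6, -12, 9, 1]
k=5: arr[5] = (-12)-9 = -21 → [2, 3, -1, -6, -12, -21, 1]
k=6: arr[6] = (-21)-1 = -22 → [2, 3, -1, -6, -12, -21, -22]

-22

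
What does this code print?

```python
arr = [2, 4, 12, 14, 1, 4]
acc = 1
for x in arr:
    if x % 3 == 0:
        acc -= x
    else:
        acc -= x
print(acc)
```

x=2: not %3==0, acc = 1-2 = -1
x=4: not %3==0, acc = (-1)-4 = -5
x=12: %3==0, acc = (-5)-12 = -17
x=14: not %3==0, acc = (-17)-14 = -31
x=1: not %3==0, acc = (-31)-1 = -32
x=4: not %3==0, acc = (-32)-4 = -36

-36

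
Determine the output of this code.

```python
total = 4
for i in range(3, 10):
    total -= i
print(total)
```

i=3: total = 4-3 = 1
i=4: total = 1-4 = -3
i=5: total = (-3)-5 = -8
i=6: total = (-8)-6 = -14
i=7: total = (-14)-7 = -21
i=8: total = (-21)-8 = -29
i=9: total = (-29)-9 = -38

-38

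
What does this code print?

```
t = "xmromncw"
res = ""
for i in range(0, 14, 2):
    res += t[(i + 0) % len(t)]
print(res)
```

xrmcxrm

i=0: add t[0]='x' → 'x'
i=2: add t[2]='r' → 'xr'
i=4: add t[4]='m' → 'xrm'
i=6: add t[6]='c' → 'xrmc'
i=8: add t[0]='x' → 'xrmcx'
i=10: add t[2]='r' → 'xrmcxr'
i=12: add t[4]='m' → 'xrmcxrm'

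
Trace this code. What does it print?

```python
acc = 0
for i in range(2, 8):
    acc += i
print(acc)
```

i=2: acc = 0+2 = 2
i=3: acc = 2+3 = 5
i=4: acc = 5+4 = 9
i=5: acc = 9+5 = 14
i=6: acc = 14+6 = 20
i=7: acc = 20+7 = 27

27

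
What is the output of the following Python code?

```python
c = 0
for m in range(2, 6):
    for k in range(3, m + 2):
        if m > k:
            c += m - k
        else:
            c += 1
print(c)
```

11

m=2,k=3: not 2>3, c = 0+1 = 1
m=3,k=3: not 3>3, c = 1+1 = 2
m=3,k=4: not 3>4, c = 2+1 = 3
m=4,k=3: 4>3, c = 3+1 = 4
m=4,k=4: not 4>4, c = 4+1 = 5
m=4,k=5: not 4>5, c = 5+1 = 6
m=5,k=3: 5>3, c = 6+2 = 8
m=5,k=4: 5>4, c = 8+1 = 9
m=5,k=5: not 5>5, c = 9+1 = 10
m=5,k=6: not 5>6, c = 10+1 = 11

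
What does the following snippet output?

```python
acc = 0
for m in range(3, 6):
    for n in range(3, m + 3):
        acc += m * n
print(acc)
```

m=3,n=3: acc = 0+9 = 9
m=3,n=4: acc = 9+12 = 21
m=3,n=5: acc = 21+15 = 36
m=4,n=3: acc = 36+12 = 48
m=4,n=4: acc = 48+16 = 64
m=4,n=5: acc = 64+20 = 84
m=4,n=6: acc = 84+24 = 108
m=5,n=3: acc = 108+15 = 123
m=5,n=4: acc = 123+20 = 143
m=5,n=5: acc = 143+25 = 168
m=5,n=6: acc = 168+30 = 198
m=5,n=7: acc = 198+35 = 233

233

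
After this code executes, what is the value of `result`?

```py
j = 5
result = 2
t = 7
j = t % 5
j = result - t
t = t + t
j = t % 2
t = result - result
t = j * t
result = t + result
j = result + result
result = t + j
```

j = 7%5 = 2
j = 2-7 = -5
t = 7+7 = 14
j = 14%2 = 0
t = 2-2 = 0
t = 0*0 = 0
result = 0+2 = 2
j = 2+2 = 4
result = 0+4 = 4

4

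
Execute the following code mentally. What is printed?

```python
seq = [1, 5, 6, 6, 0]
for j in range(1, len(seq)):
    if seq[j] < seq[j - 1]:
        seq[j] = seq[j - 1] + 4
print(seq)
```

j=1: 5>=1, unchanged → [1, 5, 6, 6, 0]
j=2: 6>=5, unchanged → [1, 5, 6, 6, 0]
j=3: 6>=6, unchanged → [1, 5, 6, 6, 0]
j=4: 0<6, seq[4] = 6+4 = 10 → [1, 5, 6, 6, 10]

[1, 5, 6, 6, 10]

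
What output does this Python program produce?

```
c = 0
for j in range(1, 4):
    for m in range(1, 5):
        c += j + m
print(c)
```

j=1,m=1: c = 0+2 = 2
j=1,m=2: c = 2+3 = 5
j=1,m=3: c = 5+4 = 9
j=1,m=4: c = 9+5 = 14
j=2,m=1: c = 14+3 = 17
j=2,m=2: c = 17+4 = 21
j=2,m=3: c = 21+5 = 26
j=2,m=4: c = 26+6 = 32
j=3,m=1: c = 32+4 = 36
j=3,m=2: c = 36+5 = 41
j=3,m=3: c = 41+6 = 47
j=3,m=4: c = 47+7 = 54

54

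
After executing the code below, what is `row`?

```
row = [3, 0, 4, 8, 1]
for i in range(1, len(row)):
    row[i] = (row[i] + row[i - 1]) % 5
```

[3, 3, 2, 0, 1]

i=1: row[1] = (0+3)%5 = 3 → [3, 3, 4, 8, 1]
i=2: row[2] = (4+3)%5 = 2 → [3, 3, 2, 8, 1]
i=3: row[3] = (8+2)%5 = 0 → [3, 3, 2, 0, 1]
i=4: row[4] = (1+0)%5 = 1 → [3, 3, 2, 0, 1]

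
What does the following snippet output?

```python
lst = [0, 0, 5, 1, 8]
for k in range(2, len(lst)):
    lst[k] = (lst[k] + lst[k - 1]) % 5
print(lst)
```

[0, 0, 0, 1, 4]

k=2: lst[2] = (5+0)%5 = 0 → [0, 0, 0, 1, 8]
k=3: lst[3] = (1+0)%5 = 1 → [0, 0, 0, 1, 8]
k=4: lst[4] = (8+1)%5 = 4 → [0, 0, 0, 1, 4]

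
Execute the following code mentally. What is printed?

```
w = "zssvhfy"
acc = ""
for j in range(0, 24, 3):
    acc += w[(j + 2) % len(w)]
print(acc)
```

sfshzvys

j=0: add w[2]='s' → 's'
j=3: add w[5]='f' → 'sf'
j=6: add w[1]='s' → 'sfs'
j=9: add w[4]='h' → 'sfsh'
j=12: add w[0]='z' → 'sfshz'
j=15: add w[3]='v' → 'sfshzv'
j=18: add w[6]='y' → 'sfshzvy'
j=21: add w[2]='s' → 'sfshzvys'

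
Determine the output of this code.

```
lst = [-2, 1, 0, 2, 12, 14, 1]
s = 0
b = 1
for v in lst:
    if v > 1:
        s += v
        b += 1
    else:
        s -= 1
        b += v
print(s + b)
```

28

v=-2: not >1, s = 0-1 = -1; b=-1
v=1: not >1, s = (-1)-1 = -2; b=0
v=0: not >1, s = (-2)-1 = -3; b=0
v=2: >1, s = (-3)+2 = -1; b=1
v=12: >1, s = (-1)+12 = 11; b=2
v=14: >1, s = 11+14 = 25; b=3
v=1: not >1, s = 25-1 = 24; b=4
s+b = 24+4 = 28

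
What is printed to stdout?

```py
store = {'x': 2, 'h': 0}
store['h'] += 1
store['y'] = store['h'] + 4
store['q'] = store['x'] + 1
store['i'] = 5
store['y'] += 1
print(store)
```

store['h'] = 0+1 = 1 → {'x': 2, 'h': 1}
store['y'] = store['h']+4 = 5 → {'x': 2, 'h': 1, 'y': 5}
store['q'] = store['x']+1 = 3 → {'x': 2, 'h': 1, 'y': 5, 'q': 3}
store['i'] = 5 → {'x': 2, 'h': 1, 'y': 5, 'q': 3, 'i': 5}
store['y'] = 5+1 = 6 → {'x': 2, 'h': 1, 'y': 6, 'q': 3, 'i': 5}

{'x': 2, 'h': 1, 'y': 6, 'q': 3, 'i': 5}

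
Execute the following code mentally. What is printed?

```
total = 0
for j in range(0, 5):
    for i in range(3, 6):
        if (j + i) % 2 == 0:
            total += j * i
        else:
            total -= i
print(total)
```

24

j=0,i=3: odd sum, total = 0-3 = -3
j=0,i=4: even sum, total = (-3)+0 = -3
j=0,i=5: odd sum, total = (-3)-5 = -8
j=1,i=3: even sum, total = (-8)+3 = -5
j=1,i=4: odd sum, total = (-5)-4 = -9
j=1,i=5: even sum, total = (-9)+5 = -4
j=2,i=3: odd sum, total = (-4)-3 = -7
j=2,i=4: even sum, total = (-7)+8 = 1
j=2,i=5: odd sum, total = 1-5 = -4
j=3,i=3: even sum, total = (-4)+9 = 5
j=3,i=4: odd sum, total = 5-4 = 1
j=3,i=5: even sum, total = 1+15 = 16
j=4,i=3: odd sum, total = 16-3 = 13
j=4,i=4: even sum, total = 13+16 = 29
j=4,i=5: odd sum, total = 29-5 = 24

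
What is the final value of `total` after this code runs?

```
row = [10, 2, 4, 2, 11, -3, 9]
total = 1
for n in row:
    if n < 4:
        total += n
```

2

n=10: not <4
n=2: <4, total = 1+2 = 3
n=4: not <4
n=2: <4, total = 3+2 = 5
n=11: not <4
n=-3: <4, total = 5+(-3) = 2
n=9: not <4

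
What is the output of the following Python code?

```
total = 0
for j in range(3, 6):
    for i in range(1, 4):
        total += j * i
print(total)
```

j=3,i=1: total = 0+3 = 3
j=3,i=2: total = 3+6 = 9
j=3,i=3: total = 9+9 = 18
j=4,i=1: total = 18+4 = 22
j=4,i=2: total = 22+8 = 30
j=4,i=3: total = 30+12 = 42
j=5,i=1: total = 42+5 = 47
j=5,i=2: total = 47+10 = 57
j=5,i=3: total = 57+15 = 72

72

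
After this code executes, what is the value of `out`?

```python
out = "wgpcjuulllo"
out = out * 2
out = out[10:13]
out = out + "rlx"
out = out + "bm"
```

'owgrlxbm'

repeat ×2 → 'wgpcjuulllowgpcjuulllo'
slice [10:13] → 'owg'
+ 'rlx' → 'owgrlx'
+ 'bm' → 'owgrlxbm'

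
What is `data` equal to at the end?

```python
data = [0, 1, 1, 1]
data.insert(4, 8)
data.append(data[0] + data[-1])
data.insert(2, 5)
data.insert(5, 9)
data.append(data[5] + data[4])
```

insert 8 at 4 → [0, 1, 1, 1, 8]
append data[0]+data[-1] = 0+8 = 8 → [0, 1, 1, 1, 8, 8]
insert 5 at 2 → [0, 1, 5, 1, 1, 8, 8]
insert 9 at 5 → [0, 1, 5, 1, 1, 9, 8, 8]
append data[5]+data[4] = 9+1 = 10 → [0, 1, 5, 1, 1, 9, 8, 8, 10]

[0, 1, 5, 1, 1, 9, 8, 8, 10]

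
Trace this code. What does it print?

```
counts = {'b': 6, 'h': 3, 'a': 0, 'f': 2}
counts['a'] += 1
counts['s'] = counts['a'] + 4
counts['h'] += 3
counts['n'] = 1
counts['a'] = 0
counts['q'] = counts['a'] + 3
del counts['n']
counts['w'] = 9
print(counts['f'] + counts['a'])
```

2

counts['a'] = 0+1 = 1 → {'b': 6, 'h': 3, 'a': 1, 'f': 2}
counts['s'] = counts['a']+4 = 5 → {'b': 6, 'h': 3, 'a': 1, 'f': 2, 's': 5}
counts['h'] = 3+3 = 6 → {'b': 6, 'h': 6, 'a': 1, 'f': 2, 's': 5}
counts['n'] = 1 → {'b': 6, 'h': 6, 'a': 1, 'f': 2, 's': 5, 'n': 1}
counts['a'] = 0 → {'b': 6, 'h': 6, 'a': 0, 'f': 2, 's': 5, 'n': 1}
counts['q'] = counts['a']+3 = 3 → {'b': 6, 'h': 6, 'a': 0, 'f': 2, 's': 5, 'n': 1, 'q': 3}
del 'n' → {'b': 6, 'h': 6, 'a': 0, 'f': 2, 's': 5, 'q': 3}
counts['w'] = 9 → {'b': 6, 'h': 6, 'a': 0, 'f': 2, 's': 5, 'q': 3, 'w': 9}
counts['f']+counts['a'] = 2+0 = 2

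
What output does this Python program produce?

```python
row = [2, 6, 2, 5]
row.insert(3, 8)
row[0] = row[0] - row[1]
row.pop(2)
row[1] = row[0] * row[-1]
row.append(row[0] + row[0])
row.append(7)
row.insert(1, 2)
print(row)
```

[-4, 2, -20, 8, 5, -8, 7]

insert 8 at 3 → [2, 6, 2, 8, 5]
row[0] = row[0]-row[1] = 2-6 = -4 → [-4, 6, 2, 8, 5]
pop(2) removes 2 → [-4, 6, 8, 5]
row[1] = row[0]*row[-1] = (-4)*5 = -20 → [-4, -20, 8, 5]
append row[0]+row[0] = (-4)+(-4) = -8 → [-4, -20, 8, 5, -8]
append 7 → [-4, -20, 8, 5, -8, 7]
insert 2 at 1 → [-4, 2, -20, 8, 5, -8, 7]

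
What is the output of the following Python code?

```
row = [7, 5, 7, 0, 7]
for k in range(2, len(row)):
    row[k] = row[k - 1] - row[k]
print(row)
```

k=2: row[2] = 5-7 = -2 → [7, 5, -2, 0, 7]
k=3: row[3] = (-2)-0 = -2 → [7, 5, -2, -2, 7]
k=4: row[4] = (-2)-7 = -9 → [7, 5, -2, -2, -9]

[7, 5, -2, -2, -9]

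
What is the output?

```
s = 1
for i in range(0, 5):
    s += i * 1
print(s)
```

i=0: s = 1+0*1 = 1
i=1: s = 1+1*1 = 2
i=2: s = 2+2*1 = 4
i=3: s = 4+3*1 = 7
i=4: s = 7+4*1 = 11

11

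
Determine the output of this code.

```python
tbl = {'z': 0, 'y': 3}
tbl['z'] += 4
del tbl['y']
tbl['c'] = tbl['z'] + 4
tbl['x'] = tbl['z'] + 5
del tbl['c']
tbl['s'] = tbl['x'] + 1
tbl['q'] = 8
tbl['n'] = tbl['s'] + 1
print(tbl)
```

{'z': 4, 'x': 9, 's': 10, 'q': 8, 'n': 11}

tbl['z'] = 0+4 = 4 → {'z': 4, 'y': 3}
del 'y' → {'z': 4}
tbl['c'] = tbl['z']+4 = 8 → {'z': 4, 'c': 8}
tbl['x'] = tbl['z']+5 = 9 → {'z': 4, 'c': 8, 'x': 9}
del 'c' → {'z': 4, 'x': 9}
tbl['s'] = tbl['x']+1 = 10 → {'z': 4, 'x': 9, 's': 10}
tbl['q'] = 8 → {'z': 4, 'x': 9, 's': 10, 'q': 8}
tbl['n'] = tbl['s']+1 = 11 → {'z': 4, 'x': 9, 's': 10, 'q': 8, 'n': 11}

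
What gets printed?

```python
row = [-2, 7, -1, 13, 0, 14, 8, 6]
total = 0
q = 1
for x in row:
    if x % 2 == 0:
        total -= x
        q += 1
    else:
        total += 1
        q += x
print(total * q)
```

-575

x=-2: even, total = 0-(-2) = 2; q=2
x=7: not even, total = 2+1 = 3; q=9
x=-1: not even, total = 3+1 = 4; q=8
x=13: not even, total = 4+1 = 5; q=21
x=0: even, total = 5-0 = 5; q=22
x=14: even, total = 5-14 = -9; q=23
x=8: even, total = (-9)-8 = -17; q=24
x=6: even, total = (-17)-6 = -23; q=25
total*q = (-23)*25 = -575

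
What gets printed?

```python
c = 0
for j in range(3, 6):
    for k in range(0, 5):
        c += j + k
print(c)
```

90

j=3,k=0: c = 0+3 = 3
j=3,k=1: c = 3+4 = 7
j=3,k=2: c = 7+5 = 12
j=3,k=3: c = 12+6 = 18
j=3,k=4: c = 18+7 = 25
j=4,k=0: c = 25+4 = 29
j=4,k=1: c = 29+5 = 34
j=4,k=2: c = 34+6 = 40
j=4,k=3: c = 40+7 = 47
j=4,k=4: c = 47+8 = 55
j=5,k=0: c = 55+5 = 60
j=5,k=1: c = 60+6 = 66
j=5,k=2: c = 66+7 = 73
j=5,k=3: c = 73+8 = 81
j=5,k=4: c = 81+9 = 90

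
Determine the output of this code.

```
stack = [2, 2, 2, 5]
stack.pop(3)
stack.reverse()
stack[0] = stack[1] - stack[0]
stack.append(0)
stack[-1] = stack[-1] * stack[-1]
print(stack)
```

pop(3) removes 5 → [2, 2, 2]
reverse → [2, 2, 2]
stack[0] = stack[1]-stack[0] = 2-2 = 0 → [0, 2, 2]
append 0 → [0, 2, 2, 0]
stack[-1] = stack[-1]*stack[-1] = 0*0 = 0 → [0, 2, 2, 0]

[0, 2, 2, 0]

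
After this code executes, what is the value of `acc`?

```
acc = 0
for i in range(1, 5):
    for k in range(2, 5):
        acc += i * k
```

i=1,k=2: acc = 0+2 = 2
i=1,k=3: acc = 2+3 = 5
i=1,k=4: acc = 5+4 = 9
i=2,k=2: acc = 9+4 = 13
i=2,k=3: acc = 13+6 = 19
i=2,k=4: acc = 19+8 = 27
i=3,k=2: acc = 27+6 = 33
i=3,k=3: acc = 33+9 = 42
i=3,k=4: acc = 42+12 = 54
i=4,k=2: acc = 54+8 = 62
i=4,k=3: acc = 62+12 = 74
i=4,k=4: acc = 74+16 = 90

90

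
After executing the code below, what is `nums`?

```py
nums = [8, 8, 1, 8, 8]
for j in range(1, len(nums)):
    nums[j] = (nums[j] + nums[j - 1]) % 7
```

j=1: nums[1] = (8+8)%7 = 2 → [8, 2, 1, 8, 8]
j=2: nums[2] = (1+2)%7 = 3 → [8, 2, 3, 8, 8]
j=3: nums[3] = (8+3)%7 = 4 → [8, 2, 3, 4, 8]
j=4: nums[4] = (8+4)%7 = 5 → [8, 2, 3, 4, 5]

[8, 2, 3, 4, 5]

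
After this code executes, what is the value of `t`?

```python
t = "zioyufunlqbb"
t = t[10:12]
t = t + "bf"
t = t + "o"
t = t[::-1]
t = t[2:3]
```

slice [10:12] → 'bb'
+ 'bf' → 'bbbf'
+ 'o' → 'bbbfo'
reverse → 'ofbbb'
slice [2:3] → 'b'

'b'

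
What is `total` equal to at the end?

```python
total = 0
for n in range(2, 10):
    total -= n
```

n=2: total = 0-2 = -2
n=3: total = (-2)-3 = -5
n=4: total = (-5)-4 = -9
n=5: total = (-9)-5 = -14
n=6: total = (-14)-6 = -20
n=7: total = (-20)-7 = -27
n=8: total = (-27)-8 = -35
n=9: total = (-35)-9 = -44

-44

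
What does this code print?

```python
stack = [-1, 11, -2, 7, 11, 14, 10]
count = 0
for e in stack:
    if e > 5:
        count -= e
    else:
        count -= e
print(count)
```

e=-1: not >5, count = 0-(-1) = 1
e=11: >5, count = 1-11 = -10
e=-2: not >5, count = (-10)-(-2) = -8
e=7: >5, count = (-8)-7 = -15
e=11: >5, count = (-15)-11 = -26
e=14: >5, count = (-26)-14 = -40
e=10: >5, count = (-40)-10 = -50

-50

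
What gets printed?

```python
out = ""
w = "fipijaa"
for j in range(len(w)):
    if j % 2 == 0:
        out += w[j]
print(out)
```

fpja

j=0: add 'f' → 'f'
j=1: skip
j=2: add 'p' → 'fp'
j=3: skip
j=4: add 'j' → 'fpj'
j=5: skip
j=6: add 'a' → 'fpja'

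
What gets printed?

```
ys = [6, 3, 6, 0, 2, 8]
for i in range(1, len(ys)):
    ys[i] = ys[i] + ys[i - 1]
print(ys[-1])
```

25

i=1: ys[1] = 3+6 = 9 → [6, 9, 6, 0, 2, 8]
i=2: ys[2] = 6+9 = 15 → [6, 9, 15, 0, 2, 8]
i=3: ys[3] = 0+15 = 15 → [6, 9, 15, 15, 2, 8]
i=4: ys[4] = 2+15 = 17 → [6, 9, 15, 15, 17, 8]
i=5: ys[5] = 8+17 = 25 → [6, 9, 15, 15, 17, 25]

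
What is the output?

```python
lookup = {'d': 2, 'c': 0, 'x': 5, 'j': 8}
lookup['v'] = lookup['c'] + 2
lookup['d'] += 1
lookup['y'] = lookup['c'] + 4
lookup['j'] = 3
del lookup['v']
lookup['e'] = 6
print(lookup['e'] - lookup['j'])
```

lookup['v'] = lookup['c']+2 = 2 → {'d': 2, 'c': 0, 'x': 5, 'j': 8, 'v': 2}
lookup['d'] = 2+1 = 3 → {'d': 3, 'c': 0, 'x': 5, 'j': 8, 'v': 2}
lookup['y'] = lookup['c']+4 = 4 → {'d': 3, 'c': 0, 'x': 5, 'j': 8, 'v': 2, 'y': 4}
lookup['j'] = 3 → {'d': 3, 'c': 0, 'x': 5, 'j': 3, 'v': 2, 'y': 4}
del 'v' → {'d': 3, 'c': 0, 'x': 5, 'j': 3, 'y': 4}
lookup['e'] = 6 → {'d': 3, 'c': 0, 'x': 5, 'j': 3, 'y': 4, 'e': 6}
lookup['e']-lookup['j'] = 6-3 = 3

3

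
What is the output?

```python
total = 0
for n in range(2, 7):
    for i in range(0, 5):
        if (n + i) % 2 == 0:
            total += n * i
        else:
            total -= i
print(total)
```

n=2,i=0: even sum, total = 0+0 = 0
n=2,i=1: odd sum, total = 0-1 = -1
n=2,i=2: even sum, total = (-1)+4 = 3
n=2,i=3: odd sum, total = 3-3 = 0
n=2,i=4: even sum, total = 0+8 = 8
n=3,i=0: odd sum, total = 8-0 = 8
n=3,i=1: even sum, total = 8+3 = 11
n=3,i=2: odd sum, total = 11-2 = 9
n=3,i=3: even sum, total = 9+9 = 18
n=3,i=4: odd sum, total = 18-4 = 14
n=4,i=0: even sum, total = 14+0 = 14
n=4,i=1: odd sum, total = 14-1 = 13
n=4,i=2: even sum, total = 13+8 = 21
n=4,i=3: odd sum, total = 21-3 = 18
n=4,i=4: even sum, total = 18+16 = 34
n=5,i=0: odd sum, total = 34-0 = 34
n=5,i=1: even sum, total = 34+5 = 39
n=5,i=2: odd sum, total = 39-2 = 37
n=5,i=3: even sum, total = 37+15 = 52
n=5,i=4: odd sum, total = 52-4 = 48
n=6,i=0: even sum, total = 48+0 = 48
n=6,i=1: odd sum, total = 48-1 = 47
n=6,i=2: even sum, total = 47+12 = 59
n=6,i=3: odd sum, total = 59-3 = 56
n=6,i=4: even sum, total = 56+24 = 80

80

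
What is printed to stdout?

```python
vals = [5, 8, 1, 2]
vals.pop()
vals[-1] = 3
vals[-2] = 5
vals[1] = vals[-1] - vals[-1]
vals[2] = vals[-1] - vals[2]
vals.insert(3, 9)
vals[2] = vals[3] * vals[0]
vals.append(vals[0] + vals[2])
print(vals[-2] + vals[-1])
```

59

pop() removes 2 → [5, 8, 1]
vals[-1] = 3 → [5, 8, 3]
vals[-2] = 5 → [5, 5, 3]
vals[1] = vals[-1]-vals[-1] = 3-3 = 0 → [5, 0, 3]
vals[2] = vals[-1]-vals[2] = 3-3 = 0 → [5, 0, 0]
insert 9 at 3 → [5, 0, 0, 9]
vals[2] = vals[3]*vals[0] = 9*5 = 45 → [5, 0, 45, 9]
append vals[0]+vals[2] = 5+45 = 50 → [5, 0, 45, 9, 50]
vals[-2]+vals[-1] = 9+50 = 59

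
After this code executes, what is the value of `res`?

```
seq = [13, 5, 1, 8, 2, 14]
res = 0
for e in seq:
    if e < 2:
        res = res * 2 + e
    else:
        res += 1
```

8

e=13: not <2, res = 0+1 = 1
e=5: not <2, res = 1+1 = 2
e=1: <2, res = 2*2+1 = 5
e=8: not <2, res = 5+1 = 6
e=2: not <2, res = 6+1 = 7
e=14: not <2, res = 7+1 = 8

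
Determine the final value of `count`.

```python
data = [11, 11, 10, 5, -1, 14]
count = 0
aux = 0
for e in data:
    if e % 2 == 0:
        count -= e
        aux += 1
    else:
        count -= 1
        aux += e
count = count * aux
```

-784

e=11: not even, count = 0-1 = -1; aux=11
e=11: not even, count = (-1)-1 = -2; aux=22
e=10: even, count = (-2)-10 = -12; aux=23
e=5: not even, count = (-12)-1 = -13; aux=28
e=-1: not even, count = (-13)-1 = -14; aux=27
e=14: even, count = (-14)-14 = -28; aux=28
count*aux = (-28)*28 = -784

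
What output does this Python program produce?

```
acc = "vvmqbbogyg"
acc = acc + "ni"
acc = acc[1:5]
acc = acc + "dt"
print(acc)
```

+ 'ni' → 'vvmqbbogygni'
slice [1:5] → 'vmqb'
+ 'dt' → 'vmqbdt'

vmqbdt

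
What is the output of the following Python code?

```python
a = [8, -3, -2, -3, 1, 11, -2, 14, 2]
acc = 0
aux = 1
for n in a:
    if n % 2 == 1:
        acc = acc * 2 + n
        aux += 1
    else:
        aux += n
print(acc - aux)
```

-48

n=8: not odd; aux=9
n=-3: odd, acc = 0*2+(-3) = -3; aux=10
n=-2: not odd; aux=8
n=-3: odd, acc = (-3)*2+(-3) = -9; aux=9
n=1: odd, acc = (-9)*2+1 = -17; aux=10
n=11: odd, acc = (-17)*2+11 = -23; aux=11
n=-2: not odd; aux=9
n=14: not odd; aux=23
n=2: not odd; aux=25
acc-aux = (-23)-25 = -48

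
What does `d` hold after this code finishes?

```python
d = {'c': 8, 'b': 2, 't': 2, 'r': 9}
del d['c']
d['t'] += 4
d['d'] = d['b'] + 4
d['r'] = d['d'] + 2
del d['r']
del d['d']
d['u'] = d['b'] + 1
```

{'b': 2, 't': 6, 'u': 3}

del 'c' → {'b': 2, 't': 2, 'r': 9}
d['t'] = 2+4 = 6 → {'b': 2, 't': 6, 'r': 9}
d['d'] = d['b']+4 = 6 → {'b': 2, 't': 6, 'r': 9, 'd': 6}
d['r'] = d['d']+2 = 8 → {'b': 2, 't': 6, 'r': 8, 'd': 6}
del 'r' → {'b': 2, 't': 6, 'd': 6}
del 'd' → {'b': 2, 't': 6}
d['u'] = d['b']+1 = 3 → {'b': 2, 't': 6, 'u': 3}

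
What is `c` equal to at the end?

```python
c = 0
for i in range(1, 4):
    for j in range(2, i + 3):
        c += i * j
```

i=1,j=2: c = 0+2 = 2
i=1,j=3: c = 2+3 = 5
i=2,j=2: c = 5+4 = 9
i=2,j=3: c = 9+6 = 15
i=2,j=4: c = 15+8 = 23
i=3,j=2: c = 23+6 = 29
i=3,j=3: c = 29+9 = 38
i=3,j=4: c = 38+12 = 50
i=3,j=5: c = 50+15 = 65

65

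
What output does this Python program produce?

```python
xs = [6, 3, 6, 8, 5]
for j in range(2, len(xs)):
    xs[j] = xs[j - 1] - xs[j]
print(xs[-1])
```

-16

j=2: xs[2] = 3-6 = -3 → [6, 3, -3, 8, 5]
j=3: xs[3] = (-3)-8 = -11 → [6, 3, -3, -11, 5]
j=4: xs[4] = (-11)-5 = -16 → [6, 3, -3, -11, -16]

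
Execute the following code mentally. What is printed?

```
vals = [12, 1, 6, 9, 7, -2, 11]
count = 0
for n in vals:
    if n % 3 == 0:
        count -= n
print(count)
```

-27

n=12: %3==0, count = 0-12 = -12
n=1: not %3==0
n=6: %3==0, count = (-12)-6 = -18
n=9: %3==0, count = (-18)-9 = -27
n=7: not %3==0
n=-2: not %3==0
n=11: not %3==0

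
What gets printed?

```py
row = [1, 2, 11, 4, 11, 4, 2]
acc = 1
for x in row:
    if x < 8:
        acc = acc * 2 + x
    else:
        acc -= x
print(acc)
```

x=1: <8, acc = 1*2+1 = 3
x=2: <8, acc = 3*2+2 = 8
x=11: not <8, acc = 8-11 = -3
x=4: <8, acc = (-3)*2+4 = -2
x=11: not <8, acc = (-2)-11 = -13
x=4: <8, acc = (-13)*2+4 = -22
x=2: <8, acc = (-22)*2+2 = -42

-42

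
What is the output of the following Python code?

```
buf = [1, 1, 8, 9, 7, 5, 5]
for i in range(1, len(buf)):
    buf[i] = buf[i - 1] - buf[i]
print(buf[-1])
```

-34

i=1: buf[1] = 1-1 = 0 → [1, 0, 8, 9, 7, 5, 5]
i=2: buf[2] = 0-8 = -8 → [1, 0, -8, 9, 7, 5, 5]
i=3: buf[3] = (-8)-9 = -17 → [1, 0, -8, -17, 7, 5, 5]
i=4: buf[4] = (-17)-7 = -24 → [1, 0, -8, -17, -24, 5, 5]
i=5: buf[5] = (-24)-5 = -29 → [1, 0, -8, -17, -24, -29, 5]
i=6: buf[6] = (-29)-5 = -34 → [1, 0, -8, -17, -24, -29, -34]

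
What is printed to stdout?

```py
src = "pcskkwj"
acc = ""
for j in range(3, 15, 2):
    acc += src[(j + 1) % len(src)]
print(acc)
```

j=3: add src[4]='k' → 'k'
j=5: add src[6]='j' → 'kj'
j=7: add src[1]='c' → 'kjc'
j=9: add src[3]='k' → 'kjck'
j=11: add src[5]='w' → 'kjckw'
j=13: add src[0]='p' → 'kjckwp'

kjckwp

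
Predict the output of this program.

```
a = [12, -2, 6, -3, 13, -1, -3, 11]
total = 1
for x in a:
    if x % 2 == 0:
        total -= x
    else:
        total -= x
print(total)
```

-32

x=12: even, total = 1-12 = -11
x=-2: even, total = (-11)-(-2) = -9
x=6: even, total = (-9)-6 = -15
x=-3: not even, total = (-15)-(-3) = -12
x=13: not even, total = (-12)-13 = -25
x=-1: not even, total = (-25)-(-1) = -24
x=-3: not even, total = (-24)-(-3) = -21
x=11: not even, total = (-21)-11 = -32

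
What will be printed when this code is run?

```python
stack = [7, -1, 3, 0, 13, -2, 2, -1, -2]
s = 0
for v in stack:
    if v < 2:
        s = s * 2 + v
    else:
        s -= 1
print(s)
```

v=7: not <2, s = 0-1 = -1
v=-1: <2, s = (-1)*2+(-1) = -3
v=3: not <2, s = (-3)-1 = -4
v=0: <2, s = (-4)*2+0 = -8
v=13: not <2, s = (-8)-1 = -9
v=-2: <2, s = (-9)*2+(-2) = -20
v=2: not <2, s = (-20)-1 = -21
v=-1: <2, s = (-21)*2+(-1) = -43
v=-2: <2, s = (-43)*2+(-2) = -88

-88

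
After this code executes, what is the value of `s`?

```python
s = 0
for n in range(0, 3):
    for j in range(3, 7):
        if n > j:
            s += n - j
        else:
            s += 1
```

n=0,j=3: not 0>3, s = 0+1 = 1
n=0,j=4: not 0>4, s = 1+1 = 2
n=0,j=5: not 0>5, s = 2+1 = 3
n=0,j=6: not 0>6, s = 3+1 = 4
n=1,j=3: not 1>3, s = 4+1 = 5
n=1,j=4: not 1>4, s = 5+1 = 6
n=1,j=5: not 1>5, s = 6+1 = 7
n=1,j=6: not 1>6, s = 7+1 = 8
n=2,j=3: not 2>3, s = 8+1 = 9
n=2,j=4: not 2>4, s = 9+1 = 10
n=2,j=5: not 2>5, s = 10+1 = 11
n=2,j=6: not 2>6, s = 11+1 = 12

12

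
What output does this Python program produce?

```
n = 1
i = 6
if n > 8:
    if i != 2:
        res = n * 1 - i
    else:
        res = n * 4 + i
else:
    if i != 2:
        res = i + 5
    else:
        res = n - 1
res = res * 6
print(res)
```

66

n=1, i=6
n > 8 is False; i != 2 is True
→ res = i + 5 = 11
res = 11*6 = 66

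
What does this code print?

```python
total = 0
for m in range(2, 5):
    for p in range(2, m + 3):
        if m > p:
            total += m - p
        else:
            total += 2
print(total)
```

m=2,p=2: not 2>2, total = 0+2 = 2
m=2,p=3: not 2>3, total = 2+2 = 4
m=2,p=4: not 2>4, total = 4+2 = 6
m=3,p=2: 3>2, total = 6+1 = 7
m=3,p=3: not 3>3, total = 7+2 = 9
m=3,p=4: not 3>4, total = 9+2 = 11
m=3,p=5: not 3>5, total = 11+2 = 13
m=4,p=2: 4>2, total = 13+2 = 15
m=4,p=3: 4>3, total = 15+1 = 16
m=4,p=4: not 4>4, total = 16+2 = 18
m=4,p=5: not 4>5, total = 18+2 = 20
m=4,p=6: not 4>6, total = 20+2 = 22

22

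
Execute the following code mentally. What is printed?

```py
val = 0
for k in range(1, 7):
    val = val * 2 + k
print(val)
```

k=1: val = 0*2+1 = 1
k=2: val = 1*2+2 = 4
k=3: val = 4*2+3 = 11
k=4: val = 11*2+4 = 26
k=5: val = 26*2+5 = 57
k=6: val = 57*2+6 = 120

120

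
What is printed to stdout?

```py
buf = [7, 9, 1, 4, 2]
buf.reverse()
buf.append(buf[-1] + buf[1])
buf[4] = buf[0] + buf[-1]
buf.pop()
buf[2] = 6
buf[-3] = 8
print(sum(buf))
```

reverse → [2, 4, 1, 9, 7]
append buf[-1]+buf[1] = 7+4 = 11 → [2, 4, 1, 9, 7, 11]
buf[4] = buf[0]+buf[-1] = 2+11 = 13 → [2, 4, 1, 9, 13, 11]
pop() removes 11 → [2, 4, 1, 9, 13]
buf[2] = 6 → [2, 4, 6, 9, 13]
buf[-3] = 8 → [2, 4, 8, 9, 13]
sum = 36

36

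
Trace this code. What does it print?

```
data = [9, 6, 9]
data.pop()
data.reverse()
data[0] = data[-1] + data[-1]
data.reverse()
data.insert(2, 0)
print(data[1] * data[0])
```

pop() removes 9 → [9, 6]
reverse → [6, 9]
data[0] = data[-1]+data[-1] = 9+9 = 18 → [18, 9]
reverse → [9, 18]
insert 0 at 2 → [9, 18, 0]
data[1]*data[0] = 18*9 = 162

162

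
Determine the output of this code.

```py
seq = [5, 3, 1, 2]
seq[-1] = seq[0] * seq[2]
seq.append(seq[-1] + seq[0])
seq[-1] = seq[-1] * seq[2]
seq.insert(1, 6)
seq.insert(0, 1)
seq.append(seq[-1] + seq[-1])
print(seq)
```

seq[-1] = seq[0]*seq[2] = 5*1 = 5 → [5, 3, 1, 5]
append seq[-1]+seq[0] = 5+5 = 10 → [5, 3, 1, 5, 10]
seq[-1] = seq[-1]*seq[2] = 10*1 = 10 → [5, 3, 1, 5, 10]
insert 6 at 1 → [5, 6, 3, 1, 5, 10]
insert 1 at 0 → [1, 5, 6, 3, 1, 5, 10]
append seq[-1]+seq[-1] = 10+10 = 20 → [1, 5, 6, 3, 1, 5, 10, 20]

[1, 5, 6, 3, 1, 5, 10, 20]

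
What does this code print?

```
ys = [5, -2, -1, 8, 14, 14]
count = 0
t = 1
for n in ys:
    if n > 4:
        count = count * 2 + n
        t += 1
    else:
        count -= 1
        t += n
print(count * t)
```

n=5: >4, count = 0*2+5 = 5; t=2
n=-2: not >4, count = 5-1 = 4; t=0
n=-1: not >4, count = 4-1 = 3; t=-1
n=8: >4, count = 3*2+8 = 14; t=0
n=14: >4, count = 14*2+14 = 42; t=1
n=14: >4, count = 42*2+14 = 98; t=2
count*t = 98*2 = 196

196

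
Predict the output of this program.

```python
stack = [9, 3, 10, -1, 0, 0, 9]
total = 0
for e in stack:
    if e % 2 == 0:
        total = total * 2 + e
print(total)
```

e=9: not even
e=3: not even
e=10: even, total = 0*2+10 = 10
e=-1: not even
e=0: even, total = 10*2+0 = 20
e=0: even, total = 20*2+0 = 40
e=9: not even

40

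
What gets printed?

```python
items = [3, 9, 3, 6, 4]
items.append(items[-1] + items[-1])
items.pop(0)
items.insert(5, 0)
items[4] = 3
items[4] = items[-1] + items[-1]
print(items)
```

append items[-1]+items[-1] = 4+4 = 8 → [3, 9, 3, 6, 4, 8]
pop(0) removes 3 → [9, 3, 6, 4, 8]
insert 0 at 5 → [9, 3, 6, 4, 8, 0]
items[4] = 3 → [9, 3, 6, 4, 3, 0]
items[4] = items[-1]+items[-1] = 0+0 = 0 → [9, 3, 6, 4, 0, 0]

[9, 3, 6, 4, 0, 0]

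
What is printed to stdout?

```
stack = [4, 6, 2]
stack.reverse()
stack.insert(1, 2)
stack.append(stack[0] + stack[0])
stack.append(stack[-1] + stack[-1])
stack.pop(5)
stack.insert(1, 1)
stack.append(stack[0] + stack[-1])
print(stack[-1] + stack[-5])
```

8

reverse → [2, 6, 4]
insert 2 at 1 → [2, 2, 6, 4]
append stack[0]+stack[0] = 2+2 = 4 → [2, 2, 6, 4, 4]
append stack[-1]+stack[-1] = 4+4 = 8 → [2, 2, 6, 4, 4, 8]
pop(5) removes 8 → [2, 2, 6, 4, 4]
insert 1 at 1 → [2, 1, 2, 6, 4, 4]
append stack[0]+stack[-1] = 2+4 = 6 → [2, 1, 2, 6, 4, 4, 6]
stack[-1]+stack[-5] = 6+2 = 8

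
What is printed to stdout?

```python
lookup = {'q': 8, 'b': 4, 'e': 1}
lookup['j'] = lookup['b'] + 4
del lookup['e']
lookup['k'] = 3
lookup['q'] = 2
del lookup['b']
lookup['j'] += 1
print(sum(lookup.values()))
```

14

lookup['j'] = lookup['b']+4 = 8 → {'q': 8, 'b': 4, 'e': 1, 'j': 8}
del 'e' → {'q': 8, 'b': 4, 'j': 8}
lookup['k'] = 3 → {'q': 8, 'b': 4, 'j': 8, 'k': 3}
lookup['q'] = 2 → {'q': 2, 'b': 4, 'j': 8, 'k': 3}
del 'b' → {'q': 2, 'j': 8, 'k': 3}
lookup['j'] = 8+1 = 9 → {'q': 2, 'j': 9, 'k': 3}
sum of values = 14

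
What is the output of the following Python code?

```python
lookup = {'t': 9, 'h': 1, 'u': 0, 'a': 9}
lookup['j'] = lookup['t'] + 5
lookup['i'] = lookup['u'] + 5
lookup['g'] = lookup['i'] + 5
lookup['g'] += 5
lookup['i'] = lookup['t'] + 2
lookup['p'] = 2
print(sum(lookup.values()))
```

lookup['j'] = lookup['t']+5 = 14 → {'t': 9, 'h': 1, 'u': 0, 'a': 9, 'j': 14}
lookup['i'] = lookup['u']+5 = 5 → {'t': 9, 'h': 1, 'u': 0, 'a': 9, 'j': 14, 'i': 5}
lookup['g'] = lookup['i']+5 = 10 → {'t': 9, 'h': 1, 'u': 0, 'a': 9, 'j': 14, 'i': 5, 'g': 10}
lookup['g'] = 10+5 = 15 → {'t': 9, 'h': 1, 'u': 0, 'a': 9, 'j': 14, 'i': 5, 'g': 15}
lookup['i'] = lookup['t']+2 = 11 → {'t': 9, 'h': 1, 'u': 0, 'a': 9, 'j': 14, 'i': 11, 'g': 15}
lookup['p'] = 2 → {'t': 9, 'h': 1, 'u': 0, 'a': 9, 'j': 14, 'i': 11, 'g': 15, 'p': 2}
sum of values = 61

61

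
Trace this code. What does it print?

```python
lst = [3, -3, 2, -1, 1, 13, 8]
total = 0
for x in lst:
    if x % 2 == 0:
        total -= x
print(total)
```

x=3: not even
x=-3: not even
x=2: even, total = 0-2 = -2
x=-1: not even
x=1: not even
x=13: not even
x=8: even, total = (-2)-8 = -10

-10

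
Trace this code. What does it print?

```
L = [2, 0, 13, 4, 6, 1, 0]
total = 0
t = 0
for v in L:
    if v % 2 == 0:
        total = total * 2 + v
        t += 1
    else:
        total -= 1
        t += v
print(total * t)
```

v=2: even, total = 0*2+2 = 2; t=1
v=0: even, total = 2*2+0 = 4; t=2
v=13: not even, total = 4-1 = 3; t=15
v=4: even, total = 3*2+4 = 10; t=16
v=6: even, total = 10*2+6 = 26; t=17
v=1: not even, total = 26-1 = 25; t=18
v=0: even, total = 25*2+0 = 50; t=19
total*t = 50*19 = 950

950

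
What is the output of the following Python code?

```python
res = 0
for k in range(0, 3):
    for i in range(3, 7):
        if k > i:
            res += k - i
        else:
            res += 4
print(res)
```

k=0,i=3: not 0>3, res = 0+4 = 4
k=0,i=4: not 0>4, res = 4+4 = 8
k=0,i=5: not 0>5, res = 8+4 = 12
k=0,i=6: not 0>6, res = 12+4 = 16
k=1,i=3: not 1>3, res = 16+4 = 20
k=1,i=4: not 1>4, res = 20+4 = 24
k=1,i=5: not 1>5, res = 24+4 = 28
k=1,i=6: not 1>6, res = 28+4 = 32
k=2,i=3: not 2>3, res = 32+4 = 36
k=2,i=4: not 2>4, res = 36+4 = 40
k=2,i=5: not 2>5, res = 40+4 = 44
k=2,i=6: not 2>6, res = 44+4 = 48

48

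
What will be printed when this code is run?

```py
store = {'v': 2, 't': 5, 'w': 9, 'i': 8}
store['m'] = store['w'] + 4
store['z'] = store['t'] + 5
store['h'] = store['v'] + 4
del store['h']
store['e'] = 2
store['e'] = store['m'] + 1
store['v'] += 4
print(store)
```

store['m'] = store['w']+4 = 13 → {'v': 2, 't': 5, 'w': 9, 'i': 8, 'm': 13}
store['z'] = store['t']+5 = 10 → {'v': 2, 't': 5, 'w': 9, 'i': 8, 'm': 13, 'z': 10}
store['h'] = store['v']+4 = 6 → {'v': 2, 't': 5, 'w': 9, 'i': 8, 'm': 13, 'z': 10, 'h': 6}
del 'h' → {'v': 2, 't': 5, 'w': 9, 'i': 8, 'm': 13, 'z': 10}
store['e'] = 2 → {'v': 2, 't': 5, 'w': 9, 'i': 8, 'm': 13, 'z': 10, 'e': 2}
store['e'] = store['m']+1 = 14 → {'v': 2, 't': 5, 'w': 9, 'i': 8, 'm': 13, 'z': 10, 'e': 14}
store['v'] = 2+4 = 6 → {'v': 6, 't': 5, 'w': 9, 'i': 8, 'm': 13, 'z': 10, 'e': 14}

{'v': 6, 't': 5, 'w': 9, 'i': 8, 'm': 13, 'z': 10, 'e': 14}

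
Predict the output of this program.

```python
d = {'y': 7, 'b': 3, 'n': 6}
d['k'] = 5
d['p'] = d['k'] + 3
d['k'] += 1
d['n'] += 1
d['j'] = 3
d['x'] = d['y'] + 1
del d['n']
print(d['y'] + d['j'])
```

10

d['k'] = 5 → {'y': 7, 'b': 3, 'n': 6, 'k': 5}
d['p'] = d['k']+3 = 8 → {'y': 7, 'b': 3, 'n': 6, 'k': 5, 'p': 8}
d['k'] = 5+1 = 6 → {'y': 7, 'b': 3, 'n': 6, 'k': 6, 'p': 8}
d['n'] = 6+1 = 7 → {'y': 7, 'b': 3, 'n': 7, 'k': 6, 'p': 8}
d['j'] = 3 → {'y': 7, 'b': 3, 'n': 7, 'k': 6, 'p': 8, 'j': 3}
d['x'] = d['y']+1 = 8 → {'y': 7, 'b': 3, 'n': 7, 'k': 6, 'p': 8, 'j': 3, 'x': 8}
del 'n' → {'y': 7, 'b': 3, 'k': 6, 'p': 8, 'j': 3, 'x': 8}
d['y']+d['j'] = 7+3 = 10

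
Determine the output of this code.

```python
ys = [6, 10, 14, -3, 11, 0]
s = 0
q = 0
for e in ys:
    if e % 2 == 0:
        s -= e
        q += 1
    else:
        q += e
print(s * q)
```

e=6: even, s = 0-6 = -6; q=1
e=10: even, s = (-6)-10 = -16; q=2
e=14: even, s = (-16)-14 = -30; q=3
e=-3: not even; q=0
e=11: not even; q=11
e=0: even, s = (-30)-0 = -30; q=12
s*q = (-30)*12 = -360

-360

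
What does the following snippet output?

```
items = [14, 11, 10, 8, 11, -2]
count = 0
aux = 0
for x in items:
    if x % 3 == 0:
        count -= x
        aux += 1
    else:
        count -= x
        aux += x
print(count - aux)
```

x=14: not %3==0, count = 0-14 = -14; aux=14
x=11: not %3==0, count = (-14)-11 = -25; aux=25
x=10: not %3==0, count = (-25)-10 = -35; aux=35
x=8: not %3==0, count = (-35)-8 = -43; aux=43
x=11: not %3==0, count = (-43)-11 = -54; aux=54
x=-2: not %3==0, count = (-54)-(-2) = -52; aux=52
count-aux = (-52)-52 = -104

-104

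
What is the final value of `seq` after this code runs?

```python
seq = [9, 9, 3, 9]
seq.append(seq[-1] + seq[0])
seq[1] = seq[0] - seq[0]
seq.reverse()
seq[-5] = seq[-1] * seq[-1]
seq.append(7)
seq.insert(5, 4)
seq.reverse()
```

[7, 4, 9, 0, 3, 9, 81]

append seq[-1]+seq[0] = 9+9 = 18 → [9, 9, 3, 9, 18]
seq[1] = seq[0]-seq[0] = 9-9 = 0 → [9, 0, 3, 9, 18]
reverse → [18, 9, 3, 0, 9]
seq[-5] = seq[-1]*seq[-1] = 9*9 = 81 → [81, 9, 3, 0, 9]
append 7 → [81, 9, 3, 0, 9, 7]
insert 4 at 5 → [81, 9, 3, 0, 9, 4, 7]
reverse → [7, 4, 9, 0, 3, 9, 81]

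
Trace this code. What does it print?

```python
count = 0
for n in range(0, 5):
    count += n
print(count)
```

n=0: count = 0+0 = 0
n=1: count = 0+1 = 1
n=2: count = 1+2 = 3
n=3: count = 3+3 = 6
n=4: count = 6+4 = 10

10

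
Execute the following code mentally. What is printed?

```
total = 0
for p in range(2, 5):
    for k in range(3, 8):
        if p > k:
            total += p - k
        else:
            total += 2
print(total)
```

p=2,k=3: not 2>3, total = 0+2 = 2
p=2,k=4: not 2>4, total = 2+2 = 4
p=2,k=5: not 2>5, total = 4+2 = 6
p=2,k=6: not 2>6, total = 6+2 = 8
p=2,k=7: not 2>7, total = 8+2 = 10
p=3,k=3: not 3>3, total = 10+2 = 12
p=3,k=4: not 3>4, total = 12+2 = 14
p=3,k=5: not 3>5, total = 14+2 = 16
p=3,k=6: not 3>6, total = 16+2 = 18
p=3,k=7: not 3>7, total = 18+2 = 20
p=4,k=3: 4>3, total = 20+1 = 21
p=4,k=4: not 4>4, total = 21+2 = 23
p=4,k=5: not 4>5, total = 23+2 = 25
p=4,k=6: not 4>6, total = 25+2 = 27
p=4,k=7: not 4>7, total = 27+2 = 29

29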